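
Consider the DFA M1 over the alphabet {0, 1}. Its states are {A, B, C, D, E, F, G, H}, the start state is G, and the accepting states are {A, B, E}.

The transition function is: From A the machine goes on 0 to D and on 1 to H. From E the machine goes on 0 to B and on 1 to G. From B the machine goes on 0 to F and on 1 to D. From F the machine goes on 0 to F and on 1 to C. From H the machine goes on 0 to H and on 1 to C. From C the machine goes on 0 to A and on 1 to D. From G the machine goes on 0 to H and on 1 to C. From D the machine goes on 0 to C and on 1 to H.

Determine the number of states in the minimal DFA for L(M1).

4

States {B,E,F} cannot be reached from the start state, so discard them.
Initial partition by acceptance: {A} | {C,D,G,H}.
Split {C,D,G,H} by δ(·,0) → {D,G,H} and {C}.
Split {D,G,H} by δ(·,0) → {G,H} and {D}.
Stable partition: {A} | {G,H} | {C} | {D} — 4 equivalence classes.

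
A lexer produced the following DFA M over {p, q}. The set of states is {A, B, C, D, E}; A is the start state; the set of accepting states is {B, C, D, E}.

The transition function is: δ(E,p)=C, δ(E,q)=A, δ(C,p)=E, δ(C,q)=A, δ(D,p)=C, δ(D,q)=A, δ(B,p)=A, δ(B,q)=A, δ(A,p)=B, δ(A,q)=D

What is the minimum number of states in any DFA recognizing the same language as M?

3

Start with accepting vs non-accepting: {B,C,D,E} | {A}.
Split {B,C,D,E} by δ(·,p) → {C,D,E} and {B}.
The partition is now stable with 3 blocks: {C,D,E} | {A} | {B}.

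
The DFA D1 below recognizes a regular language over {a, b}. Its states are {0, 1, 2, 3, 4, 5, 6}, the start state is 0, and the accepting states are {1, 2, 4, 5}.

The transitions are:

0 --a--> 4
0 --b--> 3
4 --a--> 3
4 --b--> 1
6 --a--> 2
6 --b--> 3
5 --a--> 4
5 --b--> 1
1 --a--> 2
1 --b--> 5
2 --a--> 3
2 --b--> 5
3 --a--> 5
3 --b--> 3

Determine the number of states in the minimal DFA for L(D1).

States {6} cannot be reached from the start state, so discard them.
P0 = {1,2,4,5} | {0,3}.
Refine {1,2,4,5} on symbol a: members go to different blocks, giving {1,5} and {2,4}.
Refine {0,3} on symbol a: members go to different blocks, giving {0} and {3}.
No further refinement is possible. Final partition (4 blocks): {1,5} | {0} | {2,4} | {3}.

4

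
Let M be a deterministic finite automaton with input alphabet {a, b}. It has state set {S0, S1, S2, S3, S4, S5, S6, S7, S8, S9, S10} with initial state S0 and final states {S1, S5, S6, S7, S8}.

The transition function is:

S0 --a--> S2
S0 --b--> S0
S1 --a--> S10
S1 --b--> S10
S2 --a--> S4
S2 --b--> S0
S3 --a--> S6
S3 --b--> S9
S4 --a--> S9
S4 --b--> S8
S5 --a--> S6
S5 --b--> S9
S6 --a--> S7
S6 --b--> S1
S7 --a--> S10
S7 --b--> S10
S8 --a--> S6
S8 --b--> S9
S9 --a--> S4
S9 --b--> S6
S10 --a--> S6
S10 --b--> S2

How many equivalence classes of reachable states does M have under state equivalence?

Reachable states from the start: {S0,S1,S2,S4,S6,S7,S8,S9,S10}. Unreachable: {S3,S5} — drop them.
P0 = {S1,S6,S7,S8} | {S0,S2,S4,S9,S10}.
On input a, block {S1,S6,S7,S8} splits into {S1,S7} and {S6,S8}.
Refine {S0,S2,S4,S9,S10} on symbol a: members go to different blocks, giving {S0,S2,S4,S9} and {S10}.
On input b, block {S0,S2,S4,S9} splits into {S0,S2} and {S4,S9}.
Split {S0,S2} by δ(·,a) → {S0} and {S2}.
Refine {S6,S8} on symbol a: members go to different blocks, giving {S6} and {S8}.
Refine {S4,S9} on symbol b: members go to different blocks, giving {S4} and {S9}.
Stable partition: {S1,S7} | {S0} | {S6} | {S10} | {S4} | {S2} | {S8} | {S9} — 8 equivalence classes.

8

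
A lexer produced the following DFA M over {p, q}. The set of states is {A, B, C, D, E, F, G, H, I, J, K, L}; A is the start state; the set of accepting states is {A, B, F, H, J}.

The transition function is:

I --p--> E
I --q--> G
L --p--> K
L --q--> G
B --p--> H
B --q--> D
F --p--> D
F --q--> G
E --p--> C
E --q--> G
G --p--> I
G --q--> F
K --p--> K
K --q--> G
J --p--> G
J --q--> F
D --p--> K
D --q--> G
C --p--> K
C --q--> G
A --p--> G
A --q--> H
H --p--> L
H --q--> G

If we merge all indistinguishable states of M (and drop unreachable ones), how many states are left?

First remove the unreachable states {B,J}; 10 states remain.
P0 = {A,F,H} | {C,D,E,G,I,K,L}.
On input q, block {A,F,H} splits into {F,H} and {A}.
On input q, block {C,D,E,G,I,K,L} splits into {C,D,E,I,K,L} and {G}.
No further refinement is possible. Final partition (4 blocks): {F,H} | {C,D,E,I,K,L} | {A} | {G}.

4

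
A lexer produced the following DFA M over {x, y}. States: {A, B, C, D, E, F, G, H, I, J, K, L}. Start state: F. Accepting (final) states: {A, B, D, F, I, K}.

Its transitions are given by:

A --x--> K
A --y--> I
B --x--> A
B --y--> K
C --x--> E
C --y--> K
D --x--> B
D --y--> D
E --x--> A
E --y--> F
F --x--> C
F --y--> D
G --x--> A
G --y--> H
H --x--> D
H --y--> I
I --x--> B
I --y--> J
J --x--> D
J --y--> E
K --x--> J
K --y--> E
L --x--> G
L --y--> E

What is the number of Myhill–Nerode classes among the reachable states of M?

9

States {G,H,L} cannot be reached from the start state, so discard them.
Start with accepting vs non-accepting: {A,B,D,F,I,K} | {C,E,J}.
Refine {A,B,D,F,I,K} on symbol x: members go to different blocks, giving {A,B,D,I} and {F,K}.
On input x, block {A,B,D,I} splits into {B,D,I} and {A}.
On input x, block {B,D,I} splits into {D,I} and {B}.
Refine {D,I} on symbol y: members go to different blocks, giving {D} and {I}.
On input x, block {C,E,J} splits into {C} and {E} and {J}.
On input x, block {F,K} splits into {F} and {K}.
Stable partition: {D} | {C} | {F} | {A} | {B} | {I} | {E} | {J} | {K} — 9 equivalence classes.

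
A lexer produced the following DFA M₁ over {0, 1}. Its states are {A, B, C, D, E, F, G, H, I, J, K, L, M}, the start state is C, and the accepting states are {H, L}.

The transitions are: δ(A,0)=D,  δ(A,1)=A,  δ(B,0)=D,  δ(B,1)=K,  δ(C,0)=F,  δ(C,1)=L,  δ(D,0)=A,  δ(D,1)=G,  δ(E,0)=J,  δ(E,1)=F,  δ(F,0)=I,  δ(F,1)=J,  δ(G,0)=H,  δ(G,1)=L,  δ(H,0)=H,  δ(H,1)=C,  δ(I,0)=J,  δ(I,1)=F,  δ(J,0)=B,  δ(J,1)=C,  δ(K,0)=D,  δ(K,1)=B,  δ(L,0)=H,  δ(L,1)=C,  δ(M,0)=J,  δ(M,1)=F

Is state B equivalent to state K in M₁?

States {E,M} cannot be reached from the start state, so discard them.
Initial partition by acceptance: {H,L} | {A,B,C,D,F,G,I,J,K}.
On input 0, block {A,B,C,D,F,G,I,J,K} splits into {A,B,C,D,F,I,J,K} and {G}.
Split {A,B,C,D,F,I,J,K} by δ(·,1) → {A,B,F,I,J,K} and {C} and {D}.
Split {A,B,F,I,J,K} by δ(·,0) → {A,B,K} and {F,I,J}.
On input 0, block {F,I,J} splits into {F,I} and {J}.
Refine {F,I} on symbol 0: members go to different blocks, giving {F} and {I}.
No further refinement is possible. Final partition (8 blocks): {H,L} | {A,B,K} | {G} | {C} | {D} | {F} | {J} | {I}.
B and K lie in the same block of the stable partition, so they are equivalent — no string distinguishes them.

Yes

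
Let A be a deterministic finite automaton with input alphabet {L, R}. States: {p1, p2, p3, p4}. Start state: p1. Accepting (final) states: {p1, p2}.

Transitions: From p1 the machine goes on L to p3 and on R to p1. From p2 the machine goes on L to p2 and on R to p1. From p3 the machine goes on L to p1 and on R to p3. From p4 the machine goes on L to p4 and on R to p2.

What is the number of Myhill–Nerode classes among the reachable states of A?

Reachable states from the start: {p1,p3}. Unreachable: {p2,p4} — drop them.
Initial partition by acceptance: {p1} | {p3}.
The partition is now stable with 2 blocks: {p1} | {p3}.

2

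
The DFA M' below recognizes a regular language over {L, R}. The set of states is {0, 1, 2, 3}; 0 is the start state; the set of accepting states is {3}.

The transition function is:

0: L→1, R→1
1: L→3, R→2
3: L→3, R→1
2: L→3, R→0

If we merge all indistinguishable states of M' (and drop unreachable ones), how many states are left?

4

Start with accepting vs non-accepting: {3} | {0,1,2}.
Refine {0,1,2} on symbol L: members go to different blocks, giving {1,2} and {0}.
On input R, block {1,2} splits into {1} and {2}.
Stable partition: {3} | {1} | {0} | {2} — 4 equivalence classes.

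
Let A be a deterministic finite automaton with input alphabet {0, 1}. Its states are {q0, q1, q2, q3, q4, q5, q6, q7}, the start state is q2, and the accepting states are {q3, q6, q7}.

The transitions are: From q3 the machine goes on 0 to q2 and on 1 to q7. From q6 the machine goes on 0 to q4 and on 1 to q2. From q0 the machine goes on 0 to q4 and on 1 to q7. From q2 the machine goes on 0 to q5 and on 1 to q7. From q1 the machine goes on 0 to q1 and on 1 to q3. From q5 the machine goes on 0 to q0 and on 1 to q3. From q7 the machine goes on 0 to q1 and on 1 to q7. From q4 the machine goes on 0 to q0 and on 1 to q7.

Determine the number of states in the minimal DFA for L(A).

2

States {q6} cannot be reached from the start state, so discard them.
Initial partition by acceptance: {q3,q7} | {q0,q1,q2,q4,q5}.
Stable partition: {q3,q7} | {q0,q1,q2,q4,q5} — 2 equivalence classes.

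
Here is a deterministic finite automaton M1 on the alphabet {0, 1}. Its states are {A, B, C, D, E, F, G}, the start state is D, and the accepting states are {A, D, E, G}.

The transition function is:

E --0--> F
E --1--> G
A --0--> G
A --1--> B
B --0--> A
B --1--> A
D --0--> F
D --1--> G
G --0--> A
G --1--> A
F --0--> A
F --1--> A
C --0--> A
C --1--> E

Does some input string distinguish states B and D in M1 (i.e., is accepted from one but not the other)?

Yes

States {C,E} cannot be reached from the start state, so discard them.
Start with accepting vs non-accepting: {A,D,G} | {B,F}.
Refine {A,D,G} on symbol 0: members go to different blocks, giving {A,G} and {D}.
Split {A,G} by δ(·,1) → {A} and {G}.
Stable partition: {A} | {B,F} | {D} | {G} — 4 equivalence classes.
B and D end up in different blocks, so they are distinguishable. For instance, the string 'ε' is accepted from only D.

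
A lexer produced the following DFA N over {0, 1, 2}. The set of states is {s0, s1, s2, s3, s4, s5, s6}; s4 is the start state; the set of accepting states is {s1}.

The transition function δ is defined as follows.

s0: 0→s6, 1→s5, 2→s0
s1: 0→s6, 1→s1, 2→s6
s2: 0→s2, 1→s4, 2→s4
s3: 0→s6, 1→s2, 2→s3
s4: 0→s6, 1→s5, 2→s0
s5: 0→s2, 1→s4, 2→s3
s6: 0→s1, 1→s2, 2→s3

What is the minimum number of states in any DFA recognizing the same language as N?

Every state is reachable, so we keep all 7.
Initial partition by acceptance: {s1} | {s0,s2,s3,s4,s5,s6}.
Split {s0,s2,s3,s4,s5,s6} by δ(·,0) → {s0,s2,s3,s4,s5} and {s6}.
On input 0, block {s0,s2,s3,s4,s5} splits into {s0,s3,s4} and {s2,s5}.
The partition is now stable with 4 blocks: {s1} | {s0,s3,s4} | {s6} | {s2,s5}.

4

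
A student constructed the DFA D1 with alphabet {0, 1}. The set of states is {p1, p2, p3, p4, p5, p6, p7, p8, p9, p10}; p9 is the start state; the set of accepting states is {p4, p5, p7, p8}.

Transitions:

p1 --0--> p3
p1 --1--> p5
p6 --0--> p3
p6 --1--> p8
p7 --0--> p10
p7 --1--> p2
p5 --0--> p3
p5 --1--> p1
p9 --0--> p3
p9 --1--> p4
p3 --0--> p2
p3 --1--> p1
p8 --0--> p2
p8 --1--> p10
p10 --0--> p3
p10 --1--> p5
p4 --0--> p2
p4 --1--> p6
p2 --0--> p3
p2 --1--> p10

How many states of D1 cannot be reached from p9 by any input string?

1

No path from p9 leads to p7; the other 9 states are all reachable.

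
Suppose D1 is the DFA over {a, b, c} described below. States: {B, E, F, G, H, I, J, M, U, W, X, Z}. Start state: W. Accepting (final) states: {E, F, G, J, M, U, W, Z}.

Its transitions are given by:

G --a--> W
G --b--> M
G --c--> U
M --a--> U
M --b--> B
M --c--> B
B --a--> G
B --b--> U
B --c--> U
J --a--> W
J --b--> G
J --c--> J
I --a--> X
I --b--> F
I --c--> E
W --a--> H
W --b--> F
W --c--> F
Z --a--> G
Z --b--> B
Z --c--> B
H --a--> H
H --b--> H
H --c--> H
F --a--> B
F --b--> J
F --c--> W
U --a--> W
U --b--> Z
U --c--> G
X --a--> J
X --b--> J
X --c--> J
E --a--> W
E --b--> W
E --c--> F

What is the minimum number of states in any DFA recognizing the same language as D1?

7

States {E,I,X} cannot be reached from the start state, so discard them.
Start with accepting vs non-accepting: {F,G,J,M,U,W,Z} | {B,H}.
Split {F,G,J,M,U,W,Z} by δ(·,a) → {G,J,M,U,Z} and {F,W}.
Split {G,J,M,U,Z} by δ(·,a) → {G,J,U} and {M,Z}.
Split {G,J,U} by δ(·,b) → {G,U} and {J}.
Refine {B,H} on symbol a: members go to different blocks, giving {H} and {B}.
On input a, block {F,W} splits into {W} and {F}.
No further refinement is possible. Final partition (7 blocks): {G,U} | {H} | {W} | {M,Z} | {J} | {B} | {F}.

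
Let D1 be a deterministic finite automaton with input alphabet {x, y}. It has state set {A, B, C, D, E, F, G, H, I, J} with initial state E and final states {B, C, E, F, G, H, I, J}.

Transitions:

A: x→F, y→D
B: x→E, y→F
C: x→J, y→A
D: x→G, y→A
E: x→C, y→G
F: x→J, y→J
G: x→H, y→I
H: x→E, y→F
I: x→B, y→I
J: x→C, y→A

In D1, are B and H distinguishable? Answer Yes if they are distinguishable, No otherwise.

Start with accepting vs non-accepting: {B,C,E,F,G,H,I,J} | {A,D}.
On input y, block {B,C,E,F,G,H,I,J} splits into {B,E,F,G,H,I} and {C,J}.
On input x, block {B,E,F,G,H,I} splits into {B,G,H,I} and {E,F}.
On input x, block {B,G,H,I} splits into {B,H} and {G,I}.
Refine {A,D} on symbol x: members go to different blocks, giving {A} and {D}.
Split {E,F} by δ(·,y) → {E} and {F}.
Stable partition: {B,H} | {A} | {C,J} | {E} | {G,I} | {D} | {F} — 7 equivalence classes.
B and H lie in the same block of the stable partition, so they are equivalent — no string distinguishes them.

No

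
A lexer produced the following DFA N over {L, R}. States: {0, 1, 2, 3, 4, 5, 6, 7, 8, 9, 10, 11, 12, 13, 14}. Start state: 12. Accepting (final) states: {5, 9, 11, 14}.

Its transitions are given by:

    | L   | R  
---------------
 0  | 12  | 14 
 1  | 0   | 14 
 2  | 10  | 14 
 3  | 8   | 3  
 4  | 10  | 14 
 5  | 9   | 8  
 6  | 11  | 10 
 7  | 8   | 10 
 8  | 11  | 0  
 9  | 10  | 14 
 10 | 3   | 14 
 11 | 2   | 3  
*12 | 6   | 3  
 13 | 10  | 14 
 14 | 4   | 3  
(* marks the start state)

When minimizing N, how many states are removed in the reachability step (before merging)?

Starting at 12 and following transitions, the reachable set is {0, 2, 3, 4, 6, 8, 10, 11, 12, 14}. That leaves 1, 5, 7, 9, 13 unreachable — 5 in total.

5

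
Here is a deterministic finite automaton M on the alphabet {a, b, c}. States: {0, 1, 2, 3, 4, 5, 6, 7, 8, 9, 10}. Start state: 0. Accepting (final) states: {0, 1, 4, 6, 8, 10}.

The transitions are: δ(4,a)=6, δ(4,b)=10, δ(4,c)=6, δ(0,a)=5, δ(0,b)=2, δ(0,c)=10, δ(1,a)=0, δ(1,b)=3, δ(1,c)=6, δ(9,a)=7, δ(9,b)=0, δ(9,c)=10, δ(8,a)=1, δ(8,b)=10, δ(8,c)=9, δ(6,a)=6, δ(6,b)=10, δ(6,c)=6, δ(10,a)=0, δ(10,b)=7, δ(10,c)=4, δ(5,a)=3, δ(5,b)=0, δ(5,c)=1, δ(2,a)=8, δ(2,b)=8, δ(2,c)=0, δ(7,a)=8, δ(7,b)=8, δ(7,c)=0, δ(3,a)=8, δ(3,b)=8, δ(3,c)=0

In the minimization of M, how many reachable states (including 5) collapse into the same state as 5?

Every state is reachable, so we keep all 11.
Start with accepting vs non-accepting: {0,1,4,6,8,10} | {2,3,5,7,9}.
Refine {0,1,4,6,8,10} on symbol a: members go to different blocks, giving {1,4,6,8,10} and {0}.
On input a, block {1,4,6,8,10} splits into {4,6,8} and {1,10}.
Refine {4,6,8} on symbol a: members go to different blocks, giving {4,6} and {8}.
On input a, block {2,3,5,7,9} splits into {2,3,7} and {5,9}.
Stable partition: {4,6} | {2,3,7} | {0} | {1,10} | {8} | {5,9} — 6 equivalence classes.
State 5 belongs to the block {5,9}, which has 2 states.

2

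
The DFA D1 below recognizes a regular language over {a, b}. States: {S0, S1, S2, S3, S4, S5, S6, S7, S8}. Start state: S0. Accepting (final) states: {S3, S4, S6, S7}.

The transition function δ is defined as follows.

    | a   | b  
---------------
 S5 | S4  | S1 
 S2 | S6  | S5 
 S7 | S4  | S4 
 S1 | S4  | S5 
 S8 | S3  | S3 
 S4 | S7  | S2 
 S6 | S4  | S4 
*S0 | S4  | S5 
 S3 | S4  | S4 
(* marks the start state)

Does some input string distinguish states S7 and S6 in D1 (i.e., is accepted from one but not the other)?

First remove the unreachable states {S3,S8}; 7 states remain.
P0 = {S4,S6,S7} | {S0,S1,S2,S5}.
Split {S4,S6,S7} by δ(·,b) → {S6,S7} and {S4}.
Split {S0,S1,S2,S5} by δ(·,a) → {S0,S1,S5} and {S2}.
No further refinement is possible. Final partition (4 blocks): {S6,S7} | {S0,S1,S5} | {S4} | {S2}.
S7 and S6 lie in the same block of the stable partition, so they are equivalent — no string distinguishes them.

No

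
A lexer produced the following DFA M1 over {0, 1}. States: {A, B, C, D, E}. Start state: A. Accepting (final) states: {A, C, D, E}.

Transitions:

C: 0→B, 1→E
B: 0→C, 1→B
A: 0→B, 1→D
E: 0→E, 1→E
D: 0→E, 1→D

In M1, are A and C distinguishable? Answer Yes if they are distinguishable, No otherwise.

Start with accepting vs non-accepting: {A,C,D,E} | {B}.
On input 0, block {A,C,D,E} splits into {A,C} and {D,E}.
The partition is now stable with 3 blocks: {A,C} | {B} | {D,E}.
A and C lie in the same block of the stable partition, so they are equivalent — no string distinguishes them.

No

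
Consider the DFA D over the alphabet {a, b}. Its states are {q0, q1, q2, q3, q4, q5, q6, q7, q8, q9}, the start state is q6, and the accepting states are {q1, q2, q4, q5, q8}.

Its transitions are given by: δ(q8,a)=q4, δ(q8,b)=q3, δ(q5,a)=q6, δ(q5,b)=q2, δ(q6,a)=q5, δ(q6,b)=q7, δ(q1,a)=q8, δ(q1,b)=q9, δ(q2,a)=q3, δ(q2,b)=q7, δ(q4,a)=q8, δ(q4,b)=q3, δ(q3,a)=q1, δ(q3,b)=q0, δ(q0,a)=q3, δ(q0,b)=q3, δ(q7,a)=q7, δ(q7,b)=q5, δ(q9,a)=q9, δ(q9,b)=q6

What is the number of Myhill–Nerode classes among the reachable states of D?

All states are reachable from the start state.
Start with accepting vs non-accepting: {q1,q2,q4,q5,q8} | {q0,q3,q6,q7,q9}.
On input a, block {q1,q2,q4,q5,q8} splits into {q1,q4,q8} and {q2,q5}.
Split {q0,q3,q6,q7,q9} by δ(·,a) → {q0,q7,q9} and {q3} and {q6}.
Refine {q1,q4,q8} on symbol b: members go to different blocks, giving {q4,q8} and {q1}.
Split {q0,q7,q9} by δ(·,a) → {q7,q9} and {q0}.
On input b, block {q7,q9} splits into {q7} and {q9}.
On input a, block {q2,q5} splits into {q2} and {q5}.
Stable partition: {q4,q8} | {q7} | {q2} | {q3} | {q6} | {q1} | {q0} | {q9} | {q5} — 9 equivalence classes.

9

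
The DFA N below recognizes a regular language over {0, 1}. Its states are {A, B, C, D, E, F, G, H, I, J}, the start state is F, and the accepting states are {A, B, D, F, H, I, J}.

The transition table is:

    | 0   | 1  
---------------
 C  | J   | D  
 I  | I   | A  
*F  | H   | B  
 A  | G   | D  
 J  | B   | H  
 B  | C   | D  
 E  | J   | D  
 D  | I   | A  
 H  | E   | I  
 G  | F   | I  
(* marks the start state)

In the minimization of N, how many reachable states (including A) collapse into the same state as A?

3

Every state is reachable, so we keep all 10.
Initial partition by acceptance: {A,B,D,F,H,I,J} | {C,E,G}.
Split {A,B,D,F,H,I,J} by δ(·,0) → {D,F,I,J} and {A,B,H}.
Split {D,F,I,J} by δ(·,0) → {D,I} and {F,J}.
No further refinement is possible. Final partition (4 blocks): {D,I} | {C,E,G} | {A,B,H} | {F,J}.
The equivalence class containing A is {A,B,H}, of size 3.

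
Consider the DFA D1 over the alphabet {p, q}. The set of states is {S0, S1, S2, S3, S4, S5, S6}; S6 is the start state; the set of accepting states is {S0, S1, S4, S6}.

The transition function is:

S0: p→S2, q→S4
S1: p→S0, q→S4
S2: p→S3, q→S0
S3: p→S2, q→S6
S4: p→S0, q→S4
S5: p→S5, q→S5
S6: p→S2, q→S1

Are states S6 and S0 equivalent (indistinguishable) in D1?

Yes

First remove the unreachable states {S5}; 6 states remain.
Initial partition by acceptance: {S0,S1,S4,S6} | {S2,S3}.
Refine {S0,S1,S4,S6} on symbol p: members go to different blocks, giving {S0,S6} and {S1,S4}.
Stable partition: {S0,S6} | {S2,S3} | {S1,S4} — 3 equivalence classes.
S6 and S0 lie in the same block of the stable partition, so they are equivalent — no string distinguishes them.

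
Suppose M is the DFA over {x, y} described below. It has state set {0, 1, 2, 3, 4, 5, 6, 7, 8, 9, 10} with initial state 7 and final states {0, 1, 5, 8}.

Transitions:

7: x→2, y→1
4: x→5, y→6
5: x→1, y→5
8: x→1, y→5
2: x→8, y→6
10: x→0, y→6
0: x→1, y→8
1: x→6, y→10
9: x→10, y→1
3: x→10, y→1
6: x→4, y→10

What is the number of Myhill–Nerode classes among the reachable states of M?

5

Reachable states from the start: {0,1,2,4,5,6,7,8,10}. Unreachable: {3,9} — drop them.
Initial partition by acceptance: {0,1,5,8} | {2,4,6,7,10}.
Refine {0,1,5,8} on symbol x: members go to different blocks, giving {0,5,8} and {1}.
On input x, block {2,4,6,7,10} splits into {2,4,10} and {6,7}.
On input y, block {6,7} splits into {6} and {7}.
The partition is now stable with 5 blocks: {0,5,8} | {2,4,10} | {1} | {6} | {7}.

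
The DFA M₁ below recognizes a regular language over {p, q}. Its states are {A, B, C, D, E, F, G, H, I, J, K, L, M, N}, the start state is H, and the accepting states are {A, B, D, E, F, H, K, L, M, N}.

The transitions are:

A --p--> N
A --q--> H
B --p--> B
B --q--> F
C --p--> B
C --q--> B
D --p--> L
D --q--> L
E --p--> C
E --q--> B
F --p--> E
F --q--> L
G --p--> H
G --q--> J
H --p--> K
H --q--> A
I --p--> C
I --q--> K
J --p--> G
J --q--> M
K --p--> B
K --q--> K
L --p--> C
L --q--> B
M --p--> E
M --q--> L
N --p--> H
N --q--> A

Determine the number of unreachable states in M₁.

Starting at H and following transitions, the reachable set is {A, B, C, E, F, H, K, L, N}. That leaves D, G, I, J, M unreachable — 5 in total.

5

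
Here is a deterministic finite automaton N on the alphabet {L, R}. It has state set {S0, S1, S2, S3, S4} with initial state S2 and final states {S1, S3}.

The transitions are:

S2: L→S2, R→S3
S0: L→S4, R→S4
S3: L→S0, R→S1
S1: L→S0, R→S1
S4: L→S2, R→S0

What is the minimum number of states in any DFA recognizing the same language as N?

4

P0 = {S1,S3} | {S0,S2,S4}.
Refine {S0,S2,S4} on symbol R: members go to different blocks, giving {S0,S4} and {S2}.
Refine {S0,S4} on symbol L: members go to different blocks, giving {S0} and {S4}.
Stable partition: {S1,S3} | {S0} | {S2} | {S4} — 4 equivalence classes.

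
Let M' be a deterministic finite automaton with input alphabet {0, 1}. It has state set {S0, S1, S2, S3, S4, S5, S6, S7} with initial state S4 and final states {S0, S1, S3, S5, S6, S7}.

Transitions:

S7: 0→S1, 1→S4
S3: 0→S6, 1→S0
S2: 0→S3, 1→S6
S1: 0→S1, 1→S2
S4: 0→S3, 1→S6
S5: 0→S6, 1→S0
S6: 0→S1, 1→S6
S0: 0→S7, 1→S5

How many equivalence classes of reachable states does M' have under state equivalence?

5

P0 = {S0,S1,S3,S5,S6,S7} | {S2,S4}.
Split {S0,S1,S3,S5,S6,S7} by δ(·,1) → {S0,S3,S5,S6} and {S1,S7}.
Split {S0,S3,S5,S6} by δ(·,0) → {S0,S6} and {S3,S5}.
Refine {S0,S6} on symbol 1: members go to different blocks, giving {S0} and {S6}.
Stable partition: {S0} | {S2,S4} | {S1,S7} | {S3,S5} | {S6} — 5 equivalence classes.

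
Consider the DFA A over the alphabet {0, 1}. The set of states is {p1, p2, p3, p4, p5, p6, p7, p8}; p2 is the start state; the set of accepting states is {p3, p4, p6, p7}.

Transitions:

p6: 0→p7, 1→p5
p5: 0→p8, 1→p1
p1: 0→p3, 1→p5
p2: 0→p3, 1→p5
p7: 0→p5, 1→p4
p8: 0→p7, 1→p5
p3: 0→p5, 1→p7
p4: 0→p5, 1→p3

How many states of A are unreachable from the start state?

No path from p2 leads to p6; the other 7 states are all reachable.

1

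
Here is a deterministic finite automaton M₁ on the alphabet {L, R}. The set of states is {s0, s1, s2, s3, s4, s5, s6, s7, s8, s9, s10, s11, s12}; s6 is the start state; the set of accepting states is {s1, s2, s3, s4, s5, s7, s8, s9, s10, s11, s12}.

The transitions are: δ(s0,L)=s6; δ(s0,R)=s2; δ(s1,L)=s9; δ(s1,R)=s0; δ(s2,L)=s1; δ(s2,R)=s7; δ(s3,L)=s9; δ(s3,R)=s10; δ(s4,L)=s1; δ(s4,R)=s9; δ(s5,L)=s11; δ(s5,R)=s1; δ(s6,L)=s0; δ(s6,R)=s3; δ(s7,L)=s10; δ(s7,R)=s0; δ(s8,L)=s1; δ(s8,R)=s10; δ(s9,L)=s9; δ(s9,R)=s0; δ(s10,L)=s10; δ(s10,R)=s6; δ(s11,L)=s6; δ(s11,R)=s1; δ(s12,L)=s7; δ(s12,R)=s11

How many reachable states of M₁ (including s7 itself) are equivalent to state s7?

4

States {s4,s5,s8,s11,s12} cannot be reached from the start state, so discard them.
Initial partition by acceptance: {s1,s2,s3,s7,s9,s10} | {s0,s6}.
On input R, block {s1,s2,s3,s7,s9,s10} splits into {s1,s7,s9,s10} and {s2,s3}.
The partition is now stable with 3 blocks: {s1,s7,s9,s10} | {s0,s6} | {s2,s3}.
State s7 belongs to the block {s1,s7,s9,s10}, which has 4 states.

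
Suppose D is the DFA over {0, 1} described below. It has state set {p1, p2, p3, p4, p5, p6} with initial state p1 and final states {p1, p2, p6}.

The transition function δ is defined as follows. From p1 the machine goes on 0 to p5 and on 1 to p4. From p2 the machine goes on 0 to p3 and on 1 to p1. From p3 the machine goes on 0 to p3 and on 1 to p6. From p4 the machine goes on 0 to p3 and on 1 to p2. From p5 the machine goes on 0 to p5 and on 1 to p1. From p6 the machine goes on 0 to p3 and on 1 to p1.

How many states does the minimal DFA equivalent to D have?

4

Every state is reachable, so we keep all 6.
P0 = {p1,p2,p6} | {p3,p4,p5}.
Split {p1,p2,p6} by δ(·,1) → {p2,p6} and {p1}.
On input 1, block {p3,p4,p5} splits into {p3,p4} and {p5}.
Stable partition: {p2,p6} | {p3,p4} | {p1} | {p5} — 4 equivalence classes.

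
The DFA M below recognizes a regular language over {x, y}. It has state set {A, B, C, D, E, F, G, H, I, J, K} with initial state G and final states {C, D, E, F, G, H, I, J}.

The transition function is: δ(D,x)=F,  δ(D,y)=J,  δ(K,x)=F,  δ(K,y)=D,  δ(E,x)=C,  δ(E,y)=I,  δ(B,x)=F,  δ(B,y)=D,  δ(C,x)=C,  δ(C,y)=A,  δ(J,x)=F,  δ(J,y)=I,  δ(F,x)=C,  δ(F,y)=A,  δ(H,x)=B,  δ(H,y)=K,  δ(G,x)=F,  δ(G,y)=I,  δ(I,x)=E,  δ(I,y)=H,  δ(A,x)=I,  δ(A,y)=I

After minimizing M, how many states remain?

7

Initial partition by acceptance: {C,D,E,F,G,H,I,J} | {A,B,K}.
Split {C,D,E,F,G,H,I,J} by δ(·,x) → {C,D,E,F,G,I,J} and {H}.
Refine {C,D,E,F,G,I,J} on symbol y: members go to different blocks, giving {D,E,G,J} and {C,F} and {I}.
Refine {D,E,G,J} on symbol y: members go to different blocks, giving {E,G,J} and {D}.
On input x, block {A,B,K} splits into {B,K} and {A}.
No further refinement is possible. Final partition (7 blocks): {E,G,J} | {B,K} | {H} | {C,F} | {I} | {D} | {A}.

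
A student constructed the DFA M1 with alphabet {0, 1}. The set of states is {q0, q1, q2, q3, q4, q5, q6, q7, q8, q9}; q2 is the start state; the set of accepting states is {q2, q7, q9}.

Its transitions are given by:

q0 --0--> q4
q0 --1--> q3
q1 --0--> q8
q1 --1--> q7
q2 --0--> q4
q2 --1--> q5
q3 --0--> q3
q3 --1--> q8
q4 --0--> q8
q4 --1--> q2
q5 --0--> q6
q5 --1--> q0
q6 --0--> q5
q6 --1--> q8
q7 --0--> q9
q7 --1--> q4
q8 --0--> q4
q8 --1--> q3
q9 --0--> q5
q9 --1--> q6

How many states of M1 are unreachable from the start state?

3

Starting at q2 and following transitions, the reachable set is {q0, q2, q3, q4, q5, q6, q8}. That leaves q1, q7, q9 unreachable — 3 in total.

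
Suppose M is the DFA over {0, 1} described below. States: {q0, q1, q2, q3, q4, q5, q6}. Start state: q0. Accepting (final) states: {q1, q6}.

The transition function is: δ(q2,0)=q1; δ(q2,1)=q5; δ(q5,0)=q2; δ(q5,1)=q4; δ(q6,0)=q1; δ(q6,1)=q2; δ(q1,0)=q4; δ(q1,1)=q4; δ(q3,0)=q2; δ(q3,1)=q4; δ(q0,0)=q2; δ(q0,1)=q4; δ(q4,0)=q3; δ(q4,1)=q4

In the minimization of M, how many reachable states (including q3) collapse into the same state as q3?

3

Reachable states from the start: {q0,q1,q2,q3,q4,q5}. Unreachable: {q6} — drop them.
Initial partition by acceptance: {q1} | {q0,q2,q3,q4,q5}.
Refine {q0,q2,q3,q4,q5} on symbol 0: members go to different blocks, giving {q0,q3,q4,q5} and {q2}.
On input 0, block {q0,q3,q4,q5} splits into {q0,q3,q5} and {q4}.
The partition is now stable with 4 blocks: {q1} | {q0,q3,q5} | {q2} | {q4}.
State q3 belongs to the block {q0,q3,q5}, which has 3 states.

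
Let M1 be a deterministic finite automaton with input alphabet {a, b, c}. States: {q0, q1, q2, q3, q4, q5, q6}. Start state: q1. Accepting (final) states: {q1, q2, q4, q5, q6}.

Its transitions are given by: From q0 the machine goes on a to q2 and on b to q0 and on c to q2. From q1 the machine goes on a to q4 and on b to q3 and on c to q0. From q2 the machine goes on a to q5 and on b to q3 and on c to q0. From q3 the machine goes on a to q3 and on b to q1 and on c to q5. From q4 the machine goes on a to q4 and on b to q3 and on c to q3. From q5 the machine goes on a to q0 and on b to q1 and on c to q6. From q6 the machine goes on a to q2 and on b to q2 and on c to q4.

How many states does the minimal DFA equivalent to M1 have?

7

Every state is reachable, so we keep all 7.
Initial partition by acceptance: {q1,q2,q4,q5,q6} | {q0,q3}.
Refine {q1,q2,q4,q5,q6} on symbol a: members go to different blocks, giving {q1,q2,q4,q6} and {q5}.
Split {q1,q2,q4,q6} by δ(·,a) → {q1,q4,q6} and {q2}.
Split {q1,q4,q6} by δ(·,a) → {q1,q4} and {q6}.
On input a, block {q0,q3} splits into {q0} and {q3}.
Split {q1,q4} by δ(·,c) → {q1} and {q4}.
The partition is now stable with 7 blocks: {q1} | {q0} | {q5} | {q2} | {q6} | {q3} | {q4}.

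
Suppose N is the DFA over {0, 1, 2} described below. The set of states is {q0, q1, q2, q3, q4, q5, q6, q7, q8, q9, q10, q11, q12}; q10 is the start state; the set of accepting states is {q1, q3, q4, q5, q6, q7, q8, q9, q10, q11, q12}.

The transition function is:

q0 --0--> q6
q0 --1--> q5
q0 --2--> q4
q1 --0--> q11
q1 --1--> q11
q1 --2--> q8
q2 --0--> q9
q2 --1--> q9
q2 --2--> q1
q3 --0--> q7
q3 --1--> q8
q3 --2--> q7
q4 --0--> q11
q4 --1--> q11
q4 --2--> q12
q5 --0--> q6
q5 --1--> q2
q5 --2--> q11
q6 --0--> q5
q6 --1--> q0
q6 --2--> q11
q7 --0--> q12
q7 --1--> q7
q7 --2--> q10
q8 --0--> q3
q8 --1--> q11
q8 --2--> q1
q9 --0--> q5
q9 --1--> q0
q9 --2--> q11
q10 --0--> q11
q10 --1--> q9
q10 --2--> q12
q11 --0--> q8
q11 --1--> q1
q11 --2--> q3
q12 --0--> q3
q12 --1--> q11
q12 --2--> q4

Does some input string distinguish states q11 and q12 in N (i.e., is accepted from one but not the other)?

Start with accepting vs non-accepting: {q1,q3,q4,q5,q6,q7,q8,q9,q10,q11,q12} | {q0,q2}.
Split {q1,q3,q4,q5,q6,q7,q8,q9,q10,q11,q12} by δ(·,1) → {q1,q3,q4,q7,q8,q10,q11,q12} and {q5,q6,q9}.
Split {q1,q3,q4,q7,q8,q10,q11,q12} by δ(·,1) → {q1,q3,q4,q7,q8,q11,q12} and {q10}.
On input 2, block {q1,q3,q4,q7,q8,q11,q12} splits into {q1,q3,q4,q8,q11,q12} and {q7}.
On input 0, block {q1,q3,q4,q8,q11,q12} splits into {q1,q4,q8,q11,q12} and {q3}.
Refine {q1,q4,q8,q11,q12} on symbol 0: members go to different blocks, giving {q1,q4,q11} and {q8,q12}.
On input 0, block {q1,q4,q11} splits into {q1,q4} and {q11}.
Stable partition: {q1,q4} | {q0,q2} | {q5,q6,q9} | {q10} | {q7} | {q3} | {q8,q12} | {q11} — 8 equivalence classes.
q11 and q12 end up in different blocks, so they are distinguishable. For instance, the string '00211' is accepted from only q11.

Yes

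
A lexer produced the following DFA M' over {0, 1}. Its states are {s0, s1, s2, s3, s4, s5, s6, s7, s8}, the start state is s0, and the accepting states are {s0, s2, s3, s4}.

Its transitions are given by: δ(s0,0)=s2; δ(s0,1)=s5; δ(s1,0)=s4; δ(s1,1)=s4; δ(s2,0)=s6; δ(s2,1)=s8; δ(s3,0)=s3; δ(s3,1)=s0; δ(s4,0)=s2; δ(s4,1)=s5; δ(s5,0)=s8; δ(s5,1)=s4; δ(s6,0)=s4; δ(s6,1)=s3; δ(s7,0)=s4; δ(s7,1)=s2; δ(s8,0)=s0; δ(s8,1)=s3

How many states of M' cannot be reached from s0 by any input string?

No path from s0 leads to s1, s7; the other 7 states are all reachable.

2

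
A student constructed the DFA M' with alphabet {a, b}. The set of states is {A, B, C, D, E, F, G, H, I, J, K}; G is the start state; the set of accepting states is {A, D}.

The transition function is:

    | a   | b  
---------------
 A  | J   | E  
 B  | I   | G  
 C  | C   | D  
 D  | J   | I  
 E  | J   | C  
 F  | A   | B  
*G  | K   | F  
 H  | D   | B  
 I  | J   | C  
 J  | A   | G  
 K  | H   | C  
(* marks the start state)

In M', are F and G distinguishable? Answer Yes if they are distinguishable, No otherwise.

Start with accepting vs non-accepting: {A,D} | {B,C,E,F,G,H,I,J,K}.
Refine {B,C,E,F,G,H,I,J,K} on symbol a: members go to different blocks, giving {B,C,E,G,I,K} and {F,H,J}.
On input a, block {B,C,E,G,I,K} splits into {B,C,G} and {E,I,K}.
Split {B,C,G} by δ(·,a) → {B,G} and {C}.
On input b, block {B,G} splits into {B} and {G}.
On input b, block {F,H,J} splits into {F,H} and {J}.
Split {E,I,K} by δ(·,a) → {E,I} and {K}.
The partition is now stable with 8 blocks: {A,D} | {B} | {F,H} | {E,I} | {C} | {G} | {J} | {K}.
F and G end up in different blocks, so they are distinguishable. For instance, the string 'a' is accepted from only F.

Yes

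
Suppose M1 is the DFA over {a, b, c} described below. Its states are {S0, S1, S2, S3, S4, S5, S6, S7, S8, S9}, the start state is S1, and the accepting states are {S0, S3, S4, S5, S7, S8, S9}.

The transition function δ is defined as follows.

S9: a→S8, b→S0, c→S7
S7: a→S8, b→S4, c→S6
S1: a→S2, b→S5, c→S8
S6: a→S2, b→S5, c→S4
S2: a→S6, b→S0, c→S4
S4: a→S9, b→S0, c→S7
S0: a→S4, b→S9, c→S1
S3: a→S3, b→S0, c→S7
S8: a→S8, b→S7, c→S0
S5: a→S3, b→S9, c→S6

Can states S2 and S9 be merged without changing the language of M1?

No

P0 = {S0,S3,S4,S5,S7,S8,S9} | {S1,S2,S6}.
On input c, block {S0,S3,S4,S5,S7,S8,S9} splits into {S3,S4,S8,S9} and {S0,S5,S7}.
No further refinement is possible. Final partition (3 blocks): {S3,S4,S8,S9} | {S1,S2,S6} | {S0,S5,S7}.
S2 and S9 end up in different blocks, so they are distinguishable. For instance, the string 'ε' is accepted from only S9.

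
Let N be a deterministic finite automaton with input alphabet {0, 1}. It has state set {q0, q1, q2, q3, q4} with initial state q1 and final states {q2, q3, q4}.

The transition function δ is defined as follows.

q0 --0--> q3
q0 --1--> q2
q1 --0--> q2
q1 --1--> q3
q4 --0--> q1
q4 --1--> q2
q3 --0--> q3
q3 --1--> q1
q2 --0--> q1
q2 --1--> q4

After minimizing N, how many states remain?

3

Reachable states from the start: {q1,q2,q3,q4}. Unreachable: {q0} — drop them.
Start with accepting vs non-accepting: {q2,q3,q4} | {q1}.
Split {q2,q3,q4} by δ(·,0) → {q2,q4} and {q3}.
Stable partition: {q2,q4} | {q1} | {q3} — 3 equivalence classes.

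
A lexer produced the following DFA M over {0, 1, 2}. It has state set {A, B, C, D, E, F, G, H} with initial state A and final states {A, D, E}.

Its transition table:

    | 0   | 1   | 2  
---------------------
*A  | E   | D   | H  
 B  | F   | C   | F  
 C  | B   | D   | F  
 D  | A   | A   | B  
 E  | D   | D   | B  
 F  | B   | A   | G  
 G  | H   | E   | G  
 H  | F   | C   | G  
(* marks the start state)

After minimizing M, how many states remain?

3

All states are reachable from the start state.
P0 = {A,D,E} | {B,C,F,G,H}.
Split {B,C,F,G,H} by δ(·,1) → {C,F,G} and {B,H}.
No further refinement is possible. Final partition (3 blocks): {A,D,E} | {C,F,G} | {B,H}.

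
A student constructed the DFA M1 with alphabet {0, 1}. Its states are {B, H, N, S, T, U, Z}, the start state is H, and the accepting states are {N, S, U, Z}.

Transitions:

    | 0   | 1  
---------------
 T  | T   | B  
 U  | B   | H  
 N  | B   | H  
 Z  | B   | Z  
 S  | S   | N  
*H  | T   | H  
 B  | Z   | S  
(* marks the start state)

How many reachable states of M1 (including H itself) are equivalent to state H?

1

Reachable states from the start: {B,H,N,S,T,Z}. Unreachable: {U} — drop them.
P0 = {N,S,Z} | {B,H,T}.
Split {N,S,Z} by δ(·,0) → {N,Z} and {S}.
Split {N,Z} by δ(·,1) → {Z} and {N}.
Refine {B,H,T} on symbol 0: members go to different blocks, giving {H,T} and {B}.
Split {H,T} by δ(·,1) → {T} and {H}.
No further refinement is possible. Final partition (6 blocks): {Z} | {T} | {S} | {N} | {B} | {H}.
The equivalence class containing H is {H}, of size 1.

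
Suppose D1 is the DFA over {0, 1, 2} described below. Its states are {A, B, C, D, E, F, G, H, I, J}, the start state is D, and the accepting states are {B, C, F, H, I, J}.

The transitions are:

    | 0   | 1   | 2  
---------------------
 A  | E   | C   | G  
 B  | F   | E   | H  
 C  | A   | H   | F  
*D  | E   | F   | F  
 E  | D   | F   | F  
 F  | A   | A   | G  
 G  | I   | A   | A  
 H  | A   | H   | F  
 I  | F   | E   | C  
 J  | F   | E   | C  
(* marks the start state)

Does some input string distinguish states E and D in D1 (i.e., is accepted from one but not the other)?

First remove the unreachable states {B,J}; 8 states remain.
Initial partition by acceptance: {C,F,H,I} | {A,D,E,G}.
On input 0, block {C,F,H,I} splits into {C,F,H} and {I}.
Split {C,F,H} by δ(·,1) → {C,H} and {F}.
Split {A,D,E,G} by δ(·,0) → {A,D,E} and {G}.
Refine {A,D,E} on symbol 1: members go to different blocks, giving {D,E} and {A}.
No further refinement is possible. Final partition (6 blocks): {C,H} | {D,E} | {I} | {F} | {G} | {A}.
E and D lie in the same block of the stable partition, so they are equivalent — no string distinguishes them.

No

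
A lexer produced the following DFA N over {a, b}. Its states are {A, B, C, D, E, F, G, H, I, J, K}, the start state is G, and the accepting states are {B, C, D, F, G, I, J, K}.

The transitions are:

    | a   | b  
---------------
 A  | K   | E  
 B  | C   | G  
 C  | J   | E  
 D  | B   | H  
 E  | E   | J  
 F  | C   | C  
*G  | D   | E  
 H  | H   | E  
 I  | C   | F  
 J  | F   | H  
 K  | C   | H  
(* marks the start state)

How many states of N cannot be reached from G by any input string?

Starting at G and following transitions, the reachable set is {B, C, D, E, F, G, H, J}. That leaves A, I, K unreachable — 3 in total.

3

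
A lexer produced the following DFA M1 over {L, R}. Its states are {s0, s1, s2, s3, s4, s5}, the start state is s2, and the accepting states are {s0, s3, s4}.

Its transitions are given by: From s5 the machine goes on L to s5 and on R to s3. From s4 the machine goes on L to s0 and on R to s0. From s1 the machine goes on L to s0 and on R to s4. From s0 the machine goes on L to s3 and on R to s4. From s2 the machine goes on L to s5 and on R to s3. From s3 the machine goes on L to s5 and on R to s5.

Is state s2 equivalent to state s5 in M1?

Reachable states from the start: {s2,s3,s5}. Unreachable: {s0,s1,s4} — drop them.
Initial partition by acceptance: {s3} | {s2,s5}.
Stable partition: {s3} | {s2,s5} — 2 equivalence classes.
s2 and s5 lie in the same block of the stable partition, so they are equivalent — no string distinguishes them.

Yes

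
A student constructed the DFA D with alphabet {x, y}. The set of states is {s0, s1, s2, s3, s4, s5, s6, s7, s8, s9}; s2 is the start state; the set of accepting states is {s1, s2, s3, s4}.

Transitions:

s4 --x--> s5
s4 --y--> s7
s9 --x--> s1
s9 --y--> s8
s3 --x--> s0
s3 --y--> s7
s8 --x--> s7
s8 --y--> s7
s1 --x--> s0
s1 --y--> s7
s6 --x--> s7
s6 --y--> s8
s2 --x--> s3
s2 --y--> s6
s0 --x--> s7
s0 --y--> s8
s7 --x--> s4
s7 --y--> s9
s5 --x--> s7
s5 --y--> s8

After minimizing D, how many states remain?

Start with accepting vs non-accepting: {s1,s2,s3,s4} | {s0,s5,s6,s7,s8,s9}.
On input x, block {s1,s2,s3,s4} splits into {s1,s3,s4} and {s2}.
Refine {s0,s5,s6,s7,s8,s9} on symbol x: members go to different blocks, giving {s0,s5,s6,s8} and {s7,s9}.
Split {s0,s5,s6,s8} by δ(·,y) → {s0,s5,s6} and {s8}.
Split {s7,s9} by δ(·,y) → {s7} and {s9}.
No further refinement is possible. Final partition (6 blocks): {s1,s3,s4} | {s0,s5,s6} | {s2} | {s7} | {s8} | {s9}.

6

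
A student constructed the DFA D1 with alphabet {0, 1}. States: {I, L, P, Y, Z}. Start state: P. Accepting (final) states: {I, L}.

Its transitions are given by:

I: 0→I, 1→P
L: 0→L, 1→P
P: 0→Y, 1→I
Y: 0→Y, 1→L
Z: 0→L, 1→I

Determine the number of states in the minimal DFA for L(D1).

2

Reachable states from the start: {I,L,P,Y}. Unreachable: {Z} — drop them.
Start with accepting vs non-accepting: {I,L} | {P,Y}.
No further refinement is possible. Final partition (2 blocks): {I,L} | {P,Y}.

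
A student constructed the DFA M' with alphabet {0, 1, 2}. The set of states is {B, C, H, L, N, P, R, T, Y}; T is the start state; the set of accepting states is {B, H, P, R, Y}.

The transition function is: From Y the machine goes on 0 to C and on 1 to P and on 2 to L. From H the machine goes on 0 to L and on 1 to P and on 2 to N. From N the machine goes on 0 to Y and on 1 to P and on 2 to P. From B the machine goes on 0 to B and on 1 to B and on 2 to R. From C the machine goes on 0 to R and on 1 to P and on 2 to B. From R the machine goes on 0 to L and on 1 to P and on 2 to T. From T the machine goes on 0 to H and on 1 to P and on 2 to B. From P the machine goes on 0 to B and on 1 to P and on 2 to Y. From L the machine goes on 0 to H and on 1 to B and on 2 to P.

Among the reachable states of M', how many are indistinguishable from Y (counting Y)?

3

Initial partition by acceptance: {B,H,P,R,Y} | {C,L,N,T}.
Split {B,H,P,R,Y} by δ(·,0) → {H,R,Y} and {B,P}.
The partition is now stable with 3 blocks: {H,R,Y} | {C,L,N,T} | {B,P}.
State Y belongs to the block {H,R,Y}, which has 3 states.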